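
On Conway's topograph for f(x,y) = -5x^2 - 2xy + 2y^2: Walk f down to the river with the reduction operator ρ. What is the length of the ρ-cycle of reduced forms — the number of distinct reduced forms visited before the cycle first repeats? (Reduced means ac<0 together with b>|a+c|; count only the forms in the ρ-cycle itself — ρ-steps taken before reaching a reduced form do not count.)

D = 44, ⌊√D⌋ = 6
descent: ρ → (2,6,-1)  [lands on river]
river: ρ → (-1,6,2)
ρ-cycle length = 2 (tail of 1 descent step not counted)

2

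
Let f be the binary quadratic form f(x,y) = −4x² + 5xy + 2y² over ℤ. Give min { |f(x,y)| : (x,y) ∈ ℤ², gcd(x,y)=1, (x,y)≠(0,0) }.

river: ρ → (2,7,-1)
river: ρ → (-1,7,2)
river: ρ → (2,5,-4)
river: ρ → (-4,3,3)
river: ρ → (3,3,-4)
river: ρ → (-4,5,2)
closes: descent 0, river 6
min |a| on river = 1

1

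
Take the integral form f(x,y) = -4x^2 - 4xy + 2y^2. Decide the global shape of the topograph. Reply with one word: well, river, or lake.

D = b²−4ac = (-4)² − 4·(-4)·2 = 48
D > 0 non-square ⇒ indefinite ⇒ periodic river

river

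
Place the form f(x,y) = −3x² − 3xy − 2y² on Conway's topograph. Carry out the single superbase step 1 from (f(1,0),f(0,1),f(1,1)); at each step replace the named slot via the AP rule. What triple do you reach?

start (-3,-2,-8) = (f(1,0),f(0,1),f(1,1))
replace slot 1: 2·((-2)+(-8)) − (-3) = -17 → (-17,-2,-8)

-17,-2,-8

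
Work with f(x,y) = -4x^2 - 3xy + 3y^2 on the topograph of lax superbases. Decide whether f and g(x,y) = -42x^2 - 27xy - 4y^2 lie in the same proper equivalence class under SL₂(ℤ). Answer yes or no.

D₁ = 57, D₂ = 57
river cycle of f (length 6): (3, 3, -4), (-4, 5, 2), (2, 7, -1), (-1, 7, 2), (2, 5, -4), (-4, 3, 3)
river cycle of g (length 6): (-4, 3, 3), (3, 3, -4), (-4, 5, 2), (2, 7, -1), (-1, 7, 2), (2, 5, -4)
cycles coincide ⇒ equivalent

yes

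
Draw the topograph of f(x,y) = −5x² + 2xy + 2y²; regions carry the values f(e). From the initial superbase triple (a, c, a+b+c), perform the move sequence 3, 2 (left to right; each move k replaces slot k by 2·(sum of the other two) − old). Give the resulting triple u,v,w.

start (-5,2,-1) = (f(1,0),f(0,1),f(1,1))
replace slot 3: 2·((-5)+2) − (-1) = -5 → (-5,2,-5)
replace slot 2: 2·((-5)+(-5)) − 2 = -22 → (-5,-22,-5)

-5,-22,-5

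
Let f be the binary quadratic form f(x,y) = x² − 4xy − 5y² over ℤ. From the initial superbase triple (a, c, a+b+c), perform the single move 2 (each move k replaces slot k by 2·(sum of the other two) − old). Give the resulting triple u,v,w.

start (1,-5,-8) = (f(1,0),f(0,1),f(1,1))
replace slot 2: 2·(1+(-8)) − (-5) = -9 → (1,-9,-8)

1,-9,-8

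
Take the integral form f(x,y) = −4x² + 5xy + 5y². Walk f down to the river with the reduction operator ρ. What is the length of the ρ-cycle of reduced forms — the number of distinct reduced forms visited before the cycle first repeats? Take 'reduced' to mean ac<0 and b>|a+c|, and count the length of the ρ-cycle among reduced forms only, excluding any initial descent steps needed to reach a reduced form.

D = 105, ⌊√D⌋ = 10
river: ρ → (5,5,-4)
river: ρ → (-4,3,6)
river: ρ → (6,9,-1)
river: ρ → (-1,9,6)
river: ρ → (6,3,-4)
river: ρ → (-4,5,5)
ρ-cycle length = 6 (tail of 0 descent steps not counted)

6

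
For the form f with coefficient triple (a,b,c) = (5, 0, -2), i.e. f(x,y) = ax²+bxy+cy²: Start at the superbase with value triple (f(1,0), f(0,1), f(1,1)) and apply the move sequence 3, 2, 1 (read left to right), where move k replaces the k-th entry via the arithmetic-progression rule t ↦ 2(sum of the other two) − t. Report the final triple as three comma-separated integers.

start (5,-2,3) = (f(1,0),f(0,1),f(1,1))
replace slot 3: 2·(5+(-2)) − 3 = 3 → (5,-2,3)
replace slot 2: 2·(5+3) − (-2) = 18 → (5,18,3)
replace slot 1: 2·(18+3) − 5 = 37 → (37,18,3)

37,18,3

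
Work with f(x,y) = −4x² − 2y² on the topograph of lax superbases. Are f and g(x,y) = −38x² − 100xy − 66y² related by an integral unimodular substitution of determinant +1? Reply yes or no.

D₁ = -32, D₂ = -32
f is negative-definite; reduce −f:
−f: flip: (4,0,2)→(2,0,4)
−f: reduced (well bottom): (2,0,4) with a≤c, −a<b≤a
flip sign back: reduced form of f is (-2,0,-4)
g is negative-definite; reduce −g:
−g: translate: b→24 (≡100 mod 76), so (38,100,66)→(38,24,4)
−g: flip: (38,24,4)→(4,-24,38)
−g: translate: b→0 (≡-24 mod 8), so (4,-24,38)→(4,0,2)
−g: flip: (4,0,2)→(2,0,4)
−g: reduced (well bottom): (2,0,4) with a≤c, −a<b≤a
flip sign back: reduced form of g is (-2,0,-4)
reduced forms (-2, 0, -4) vs (-2, 0, -4) ⇒ equivalent

yes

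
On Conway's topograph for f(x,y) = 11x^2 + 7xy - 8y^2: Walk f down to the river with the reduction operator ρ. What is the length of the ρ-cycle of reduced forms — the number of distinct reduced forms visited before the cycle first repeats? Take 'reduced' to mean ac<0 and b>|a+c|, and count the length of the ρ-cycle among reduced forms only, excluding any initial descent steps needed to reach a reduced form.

D = 401, ⌊√D⌋ = 20
river: ρ → (-8,9,10)
river: ρ → (10,11,-7)
river: ρ → (-7,17,4)
river: ρ → (4,15,-11)
river: ρ → (-11,7,8)
river: ρ → (8,9,-10)
river: ρ → (-10,11,7)
river: ρ → (7,17,-4)
river: ρ → (-4,15,11)
river: ρ → (11,7,-8)
ρ-cycle length = 10 (tail of 0 descent steps not counted)

10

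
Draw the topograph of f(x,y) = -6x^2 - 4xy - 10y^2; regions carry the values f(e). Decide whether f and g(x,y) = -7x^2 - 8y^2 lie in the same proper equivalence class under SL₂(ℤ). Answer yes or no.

D₁ = -224, D₂ = -224
f is negative-definite; reduce −f:
−f: reduced (well bottom): (6,4,10) with a≤c, −a<b≤a
flip sign back: reduced form of f is (-6,-4,-10)
g is negative-definite; reduce −g:
−g: reduced (well bottom): (7,0,8) with a≤c, −a<b≤a
flip sign back: reduced form of g is (-7,0,-8)
reduced forms (-6, -4, -10) vs (-7, 0, -8) ⇒ inequivalent

no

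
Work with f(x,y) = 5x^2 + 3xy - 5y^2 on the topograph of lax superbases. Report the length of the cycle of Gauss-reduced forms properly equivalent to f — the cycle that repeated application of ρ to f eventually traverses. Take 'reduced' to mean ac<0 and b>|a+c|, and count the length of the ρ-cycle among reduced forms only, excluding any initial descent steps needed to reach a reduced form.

D = 109, ⌊√D⌋ = 10
river: ρ → (-5,7,3)
river: ρ → (3,5,-7)
river: ρ → (-7,9,1)
river: ρ → (1,9,-7)
river: ρ → (-7,5,3)
river: ρ → (3,7,-5)
river: ρ → (-5,3,5)
river: ρ → (5,7,-3)
river: ρ → (-3,5,7)
river: ρ → (7,9,-1)
river: ρ → (-1,9,7)
river: ρ → (7,5,-3)
river: ρ → (-3,7,5)
river: ρ → (5,3,-5)
ρ-cycle length = 14 (tail of 0 descent steps not counted)

14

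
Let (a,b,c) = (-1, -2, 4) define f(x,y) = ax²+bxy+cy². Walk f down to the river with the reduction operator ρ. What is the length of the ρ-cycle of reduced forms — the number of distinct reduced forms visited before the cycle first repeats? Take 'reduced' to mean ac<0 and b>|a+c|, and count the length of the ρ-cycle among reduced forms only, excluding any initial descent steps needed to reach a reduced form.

D = 20, ⌊√D⌋ = 4
descent: ρ → (4,2,-1)
descent: ρ → (-1,4,1)  [lands on river]
river: ρ → (1,4,-1)
ρ-cycle length = 2 (tail of 2 descent steps not counted)

2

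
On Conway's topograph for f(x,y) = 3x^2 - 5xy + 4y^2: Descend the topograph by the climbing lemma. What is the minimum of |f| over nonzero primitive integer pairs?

translate: b→1 (≡-5 mod 6), so (3,-5,4)→(3,1,2)
flip: (3,1,2)→(2,-1,3)
reduced (well bottom): (2,-1,3) with a≤c, −a<b≤a
well minimum = a = 2

2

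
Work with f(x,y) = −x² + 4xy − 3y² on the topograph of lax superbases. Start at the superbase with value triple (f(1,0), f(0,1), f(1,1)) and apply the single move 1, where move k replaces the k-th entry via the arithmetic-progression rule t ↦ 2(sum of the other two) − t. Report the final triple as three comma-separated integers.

start (-1,-3,0) = (f(1,0),f(0,1),f(1,1))
replace slot 1: 2·((-3)+0) − (-1) = -5 → (-5,-3,0)

-5,-3,0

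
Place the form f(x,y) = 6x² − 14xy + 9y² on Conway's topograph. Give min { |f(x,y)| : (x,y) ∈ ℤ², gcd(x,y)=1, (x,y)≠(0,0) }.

translate: b→-2 (≡-14 mod 12), so (6,-14,9)→(6,-2,1)
flip: (6,-2,1)→(1,2,6)
translate: b→0 (≡2 mod 2), so (1,2,6)→(1,0,5)
reduced (well bottom): (1,0,5) with a≤c, −a<b≤a
well minimum = a = 1

1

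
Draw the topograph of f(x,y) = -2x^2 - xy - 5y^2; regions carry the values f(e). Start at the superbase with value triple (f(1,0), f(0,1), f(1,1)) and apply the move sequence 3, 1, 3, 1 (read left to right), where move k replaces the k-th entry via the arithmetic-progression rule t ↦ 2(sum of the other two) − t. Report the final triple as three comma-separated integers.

start (-2,-5,-8) = (f(1,0),f(0,1),f(1,1))
replace slot 3: 2·((-2)+(-5)) − (-8) = -6 → (-2,-5,-6)
replace slot 1: 2·((-5)+(-6)) − (-2) = -20 → (-20,-5,-6)
replace slot 3: 2·((-20)+(-5)) − (-6) = -44 → (-20,-5,-44)
replace slot 1: 2·((-5)+(-44)) − (-20) = -78 → (-78,-5,-44)

-78,-5,-44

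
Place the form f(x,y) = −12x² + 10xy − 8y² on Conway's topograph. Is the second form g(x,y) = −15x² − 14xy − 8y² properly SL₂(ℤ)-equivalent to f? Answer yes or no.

D₁ = -284, D₂ = -284
f is negative-definite; reduce −f:
−f: flip: (12,-10,8)→(8,10,12)
−f: translate: b→-6 (≡10 mod 16), so (8,10,12)→(8,-6,10)
−f: reduced (well bottom): (8,-6,10) with a≤c, −a<b≤a
flip sign back: reduced form of f is (-8,6,-10)
g is negative-definite; reduce −g:
−g: flip: (15,14,8)→(8,-14,15)
−g: translate: b→2 (≡-14 mod 16), so (8,-14,15)→(8,2,9)
−g: reduced (well bottom): (8,2,9) with a≤c, −a<b≤a
flip sign back: reduced form of g is (-8,-2,-9)
reduced forms (-8, 6, -10) vs (-8, -2, -9) ⇒ inequivalent

no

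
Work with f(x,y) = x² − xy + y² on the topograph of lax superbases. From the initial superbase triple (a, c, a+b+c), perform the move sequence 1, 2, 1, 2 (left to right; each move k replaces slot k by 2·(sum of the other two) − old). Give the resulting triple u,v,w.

start (1,1,1) = (f(1,0),f(0,1),f(1,1))
replace slot 1: 2·(1+1) − 1 = 3 → (3,1,1)
replace slot 2: 2·(3+1) − 1 = 7 → (3,7,1)
replace slot 1: 2·(7+1) − 3 = 13 → (13,7,1)
replace slot 2: 2·(13+1) − 7 = 21 → (13,21,1)

13,21,1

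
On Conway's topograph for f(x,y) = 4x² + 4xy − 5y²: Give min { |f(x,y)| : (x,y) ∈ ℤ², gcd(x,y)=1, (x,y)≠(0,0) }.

river: ρ → (-5,6,3)
river: ρ → (3,6,-5)
river: ρ → (-5,4,4)
river: ρ → (4,4,-5)
closes: descent 0, river 4
min |a| on river = 3

3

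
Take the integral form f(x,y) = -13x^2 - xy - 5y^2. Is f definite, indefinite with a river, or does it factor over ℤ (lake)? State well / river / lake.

D = b²−4ac = (-1)² − 4·(-13)·(-5) = -259
D < 0 ⇒ definite ⇒ every region one sign ⇒ single well

well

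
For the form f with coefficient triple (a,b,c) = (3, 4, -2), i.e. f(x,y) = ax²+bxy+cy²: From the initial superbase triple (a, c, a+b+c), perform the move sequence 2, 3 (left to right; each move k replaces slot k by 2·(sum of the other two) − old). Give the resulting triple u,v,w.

start (3,-2,5) = (f(1,0),f(0,1),f(1,1))
replace slot 2: 2·(3+5) − (-2) = 18 → (3,18,5)
replace slot 3: 2·(3+18) − 5 = 37 → (3,18,37)

3,18,37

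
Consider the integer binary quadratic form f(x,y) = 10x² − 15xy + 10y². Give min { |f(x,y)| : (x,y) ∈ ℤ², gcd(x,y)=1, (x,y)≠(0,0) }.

translate: b→5 (≡-15 mod 20), so (10,-15,10)→(10,5,5)
flip: (10,5,5)→(5,-5,10)
translate: b→5 (≡-5 mod 10), so (5,-5,10)→(5,5,10)
reduced (well bottom): (5,5,10) with a≤c, −a<b≤a
well minimum = a = 5

5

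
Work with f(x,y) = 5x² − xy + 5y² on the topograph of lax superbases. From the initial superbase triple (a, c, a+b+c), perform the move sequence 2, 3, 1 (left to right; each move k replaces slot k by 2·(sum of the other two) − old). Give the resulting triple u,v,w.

start (5,5,9) = (f(1,0),f(0,1),f(1,1))
replace slot 2: 2·(5+9) − 5 = 23 → (5,23,9)
replace slot 3: 2·(5+23) − 9 = 47 → (5,23,47)
replace slot 1: 2·(23+47) − 5 = 135 → (135,23,47)

135,23,47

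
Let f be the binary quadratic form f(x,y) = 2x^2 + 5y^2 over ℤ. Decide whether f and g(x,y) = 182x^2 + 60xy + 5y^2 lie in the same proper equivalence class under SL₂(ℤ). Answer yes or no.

D₁ = -40, D₂ = -40
f: reduced (well bottom): (2,0,5) with a≤c, −a<b≤a
g: flip: (182,60,5)→(5,-60,182)
g: translate: b→0 (≡-60 mod 10), so (5,-60,182)→(5,0,2)
g: flip: (5,0,2)→(2,0,5)
g: reduced (well bottom): (2,0,5) with a≤c, −a<b≤a
reduced forms (2, 0, 5) vs (2, 0, 5) ⇒ equivalent

yes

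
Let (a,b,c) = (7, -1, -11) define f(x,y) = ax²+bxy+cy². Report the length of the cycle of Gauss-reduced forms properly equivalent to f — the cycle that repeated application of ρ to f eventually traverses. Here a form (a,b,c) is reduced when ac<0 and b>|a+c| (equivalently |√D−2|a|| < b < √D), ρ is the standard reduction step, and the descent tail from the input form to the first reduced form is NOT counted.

D = 309, ⌊√D⌋ = 17
descent: ρ → (-11,1,7)
descent: ρ → (7,13,-5)  [lands on river]
river: ρ → (-5,17,1)
river: ρ → (1,17,-5)
river: ρ → (-5,13,7)
river: ρ → (7,15,-3)
river: ρ → (-3,15,7)
ρ-cycle length = 6 (tail of 2 descent steps not counted)

6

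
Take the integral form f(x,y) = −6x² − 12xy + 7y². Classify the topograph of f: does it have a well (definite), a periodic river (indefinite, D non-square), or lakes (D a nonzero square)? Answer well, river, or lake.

D = b²−4ac = (-12)² − 4·(-6)·7 = 312
D > 0 non-square ⇒ indefinite ⇒ periodic river

river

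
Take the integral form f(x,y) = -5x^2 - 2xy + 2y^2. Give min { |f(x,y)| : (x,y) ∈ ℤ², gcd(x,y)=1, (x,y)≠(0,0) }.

descent: ρ → (2,6,-1)  [lands on river]
river: ρ → (-1,6,2)
closes: descent 1, river 2
min |a| on river = 1

1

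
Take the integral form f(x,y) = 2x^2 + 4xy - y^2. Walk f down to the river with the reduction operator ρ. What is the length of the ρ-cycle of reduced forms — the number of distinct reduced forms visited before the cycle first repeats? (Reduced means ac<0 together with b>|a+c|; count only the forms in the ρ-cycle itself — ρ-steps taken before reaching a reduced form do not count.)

D = 24, ⌊√D⌋ = 4
river: ρ → (-1,4,2)
river: ρ → (2,4,-1)
ρ-cycle length = 2 (tail of 0 descent steps not counted)

2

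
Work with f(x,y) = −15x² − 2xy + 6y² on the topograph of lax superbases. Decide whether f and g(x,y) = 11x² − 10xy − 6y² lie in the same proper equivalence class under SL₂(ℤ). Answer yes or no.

D₁ = 364, D₂ = 364
river cycle of f (length 8): (6, 14, -7), (-7, 14, 6), (6, 10, -11), (-11, 12, 5), (5, 18, -2), (-2, 18, 5), (5, 12, -11), (-11, 10, 6)
river cycle of g (length 8): (-6, 10, 11), (11, 12, -5), (-5, 18, 2), (2, 18, -5), (-5, 12, 11), (11, 10, -6), (-6, 14, 7), (7, 14, -6)
cycles differ ⇒ inequivalent

no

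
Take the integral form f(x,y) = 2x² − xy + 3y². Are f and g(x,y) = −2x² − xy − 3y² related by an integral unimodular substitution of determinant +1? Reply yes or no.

D₁ = -23, D₂ = -23
f: reduced (well bottom): (2,-1,3) with a≤c, −a<b≤a
g is negative-definite; reduce −g:
−g: reduced (well bottom): (2,1,3) with a≤c, −a<b≤a
flip sign back: reduced form of g is (-2,-1,-3)
reduced forms (2, -1, 3) vs (-2, -1, -3) ⇒ inequivalent

no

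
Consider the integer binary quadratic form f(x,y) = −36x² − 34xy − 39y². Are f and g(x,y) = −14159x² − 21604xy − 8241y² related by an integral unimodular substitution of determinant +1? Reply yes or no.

D₁ = -4460, D₂ = -4460
f is negative-definite; reduce −f:
−f: reduced (well bottom): (36,34,39) with a≤c, −a<b≤a
flip sign back: reduced form of f is (-36,-34,-39)
g is negative-definite; reduce −g:
−g: translate: b→-6714 (≡21604 mod 28318), so (14159,21604,8241)→(14159,-6714,796)
−g: flip: (14159,-6714,796)→(796,6714,14159)
−g: translate: b→346 (≡6714 mod 1592), so (796,6714,14159)→(796,346,39)
−g: flip: (796,346,39)→(39,-346,796)
−g: translate: b→-34 (≡-346 mod 78), so (39,-346,796)→(39,-34,36)
−g: flip: (39,-34,36)→(36,34,39)
−g: reduced (well bottom): (36,34,39) with a≤c, −a<b≤a
flip sign back: reduced form of g is (-36,-34,-39)
reduced forms (-36, -34, -39) vs (-36, -34, -39) ⇒ equivalent

yes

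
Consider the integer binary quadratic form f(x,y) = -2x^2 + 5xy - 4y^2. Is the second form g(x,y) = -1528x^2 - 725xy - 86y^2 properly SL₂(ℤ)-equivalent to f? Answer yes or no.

D₁ = -7, D₂ = -7
f is negative-definite; reduce −f:
−f: translate: b→-1 (≡-5 mod 4), so (2,-5,4)→(2,-1,1)
−f: flip: (2,-1,1)→(1,1,2)
−f: reduced (well bottom): (1,1,2) with a≤c, −a<b≤a
flip sign back: reduced form of f is (-1,-1,-2)
g is negative-definite; reduce −g:
−g: flip: (1528,725,86)→(86,-725,1528)
−g: translate: b→-37 (≡-725 mod 172), so (86,-725,1528)→(86,-37,4)
−g: flip: (86,-37,4)→(4,37,86)
−g: translate: b→-3 (≡37 mod 8), so (4,37,86)→(4,-3,1)
−g: flip: (4,-3,1)→(1,3,4)
−g: translate: b→1 (≡3 mod 2), so (1,3,4)→(1,1,2)
−g: reduced (well bottom): (1,1,2) with a≤c, −a<b≤a
flip sign back: reduced form of g is (-1,-1,-2)
reduced forms (-1, -1, -2) vs (-1, -1, -2) ⇒ equivalent

yes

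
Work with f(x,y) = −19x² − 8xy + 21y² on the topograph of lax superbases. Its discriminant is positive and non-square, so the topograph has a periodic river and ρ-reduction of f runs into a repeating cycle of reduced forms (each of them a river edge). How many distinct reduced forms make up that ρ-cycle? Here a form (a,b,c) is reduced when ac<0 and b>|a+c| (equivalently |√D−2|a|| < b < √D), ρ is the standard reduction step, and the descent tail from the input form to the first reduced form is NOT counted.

D = 1660, ⌊√D⌋ = 40
descent: ρ → (21,8,-19)  [lands on river]
river: ρ → (-19,30,10)
river: ρ → (10,30,-19)
river: ρ → (-19,8,21)
river: ρ → (21,34,-6)
river: ρ → (-6,38,9)
river: ρ → (9,34,-14)
river: ρ → (-14,22,21)
river: ρ → (21,20,-15)
river: ρ → (-15,40,1)
river: ρ → (1,40,-15)
river: ρ → (-15,20,21)
river: ρ → (21,22,-14)
river: ρ → (-14,34,9)
river: ρ → (9,38,-6)
river: ρ → (-6,34,21)
ρ-cycle length = 16 (tail of 1 descent step not counted)

16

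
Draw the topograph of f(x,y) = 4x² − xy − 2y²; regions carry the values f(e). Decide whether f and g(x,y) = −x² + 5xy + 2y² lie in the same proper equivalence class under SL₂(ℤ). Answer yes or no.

D₁ = 33, D₂ = 33
river cycle of f (length 4): (-2, 5, 1), (1, 5, -2), (-2, 3, 3), (3, 3, -2)
river cycle of g (length 4): (2, 3, -3), (-3, 3, 2), (2, 5, -1), (-1, 5, 2)
cycles differ ⇒ inequivalent

no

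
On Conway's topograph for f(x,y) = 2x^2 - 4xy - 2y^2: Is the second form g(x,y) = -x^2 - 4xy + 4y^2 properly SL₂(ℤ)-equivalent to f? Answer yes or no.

D₁ = 32, D₂ = 32
river cycle of f (length 2): (-2, 4, 2), (2, 4, -2)
river cycle of g (length 2): (4, 4, -1), (-1, 4, 4)
cycles differ ⇒ inequivalent

no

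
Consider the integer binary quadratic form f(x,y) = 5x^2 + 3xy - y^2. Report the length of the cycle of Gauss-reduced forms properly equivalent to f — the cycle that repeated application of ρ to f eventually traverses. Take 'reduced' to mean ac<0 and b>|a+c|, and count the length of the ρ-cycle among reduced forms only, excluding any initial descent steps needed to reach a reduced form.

D = 29, ⌊√D⌋ = 5
descent: ρ → (-1,5,1)  [lands on river]
river: ρ → (1,5,-1)
ρ-cycle length = 2 (tail of 1 descent step not counted)

2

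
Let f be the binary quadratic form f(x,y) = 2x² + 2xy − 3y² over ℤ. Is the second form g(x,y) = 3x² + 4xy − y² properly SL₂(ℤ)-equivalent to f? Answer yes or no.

D₁ = 28, D₂ = 28
river cycle of f (length 4): (-3, 4, 1), (1, 4, -3), (-3, 2, 2), (2, 2, -3)
river cycle of g (length 4): (-1, 4, 3), (3, 2, -2), (-2, 2, 3), (3, 4, -1)
cycles differ ⇒ inequivalent

no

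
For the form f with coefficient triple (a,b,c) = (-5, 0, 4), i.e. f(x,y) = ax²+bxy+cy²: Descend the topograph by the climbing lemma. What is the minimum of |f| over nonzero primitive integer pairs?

descent: ρ → (4,8,-1)  [lands on river]
river: ρ → (-1,8,4)
closes: descent 1, river 2
min |a| on river = 1

1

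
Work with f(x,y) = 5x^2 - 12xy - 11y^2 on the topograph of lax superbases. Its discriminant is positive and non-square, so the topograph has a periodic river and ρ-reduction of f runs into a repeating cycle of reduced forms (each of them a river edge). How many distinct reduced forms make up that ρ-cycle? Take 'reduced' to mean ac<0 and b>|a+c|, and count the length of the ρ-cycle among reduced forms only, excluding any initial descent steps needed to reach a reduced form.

D = 364, ⌊√D⌋ = 19
descent: ρ → (-11,12,5)  [lands on river]
river: ρ → (5,18,-2)
river: ρ → (-2,18,5)
river: ρ → (5,12,-11)
river: ρ → (-11,10,6)
river: ρ → (6,14,-7)
river: ρ → (-7,14,6)
river: ρ → (6,10,-11)
ρ-cycle length = 8 (tail of 1 descent step not counted)

8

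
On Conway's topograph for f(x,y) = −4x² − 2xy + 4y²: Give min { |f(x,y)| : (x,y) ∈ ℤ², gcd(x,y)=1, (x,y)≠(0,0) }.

descent: ρ → (4,2,-4)  [lands on river]
river: ρ → (-4,6,2)
river: ρ → (2,6,-4)
river: ρ → (-4,2,4)
river: ρ → (4,6,-2)
river: ρ → (-2,6,4)
closes: descent 1, river 6
min |a| on river = 2

2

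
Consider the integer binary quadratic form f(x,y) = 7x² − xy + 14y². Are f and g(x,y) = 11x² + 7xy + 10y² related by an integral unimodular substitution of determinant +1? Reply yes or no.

D₁ = -391, D₂ = -391
f: reduced (well bottom): (7,-1,14) with a≤c, −a<b≤a
g: flip: (11,7,10)→(10,-7,11)
g: reduced (well bottom): (10,-7,11) with a≤c, −a<b≤a
reduced forms (7, -1, 14) vs (10, -7, 11) ⇒ inequivalent

no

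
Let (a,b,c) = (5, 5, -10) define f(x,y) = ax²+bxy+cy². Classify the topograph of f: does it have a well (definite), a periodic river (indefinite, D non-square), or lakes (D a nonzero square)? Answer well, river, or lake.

D = b²−4ac = 5² − 4·5·(-10) = 225
D = 15² is a perfect square ⇒ form factors over ℤ ⇒ lakes

lake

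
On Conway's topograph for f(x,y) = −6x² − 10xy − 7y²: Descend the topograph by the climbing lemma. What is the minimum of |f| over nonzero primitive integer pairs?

translate: b→-2 (≡10 mod 12), so (6,10,7)→(6,-2,3)
flip: (6,-2,3)→(3,2,6)
reduced (well bottom): (3,2,6) with a≤c, −a<b≤a
well minimum |f| = |-3| = 3 (negative-definite)

3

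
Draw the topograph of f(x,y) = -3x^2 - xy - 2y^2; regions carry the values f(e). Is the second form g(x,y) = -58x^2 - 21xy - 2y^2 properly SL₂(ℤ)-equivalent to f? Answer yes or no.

D₁ = -23, D₂ = -23
f is negative-definite; reduce −f:
−f: flip: (3,1,2)→(2,-1,3)
−f: reduced (well bottom): (2,-1,3) with a≤c, −a<b≤a
flip sign back: reduced form of f is (-2,1,-3)
g is negative-definite; reduce −g:
−g: flip: (58,21,2)→(2,-21,58)
−g: translate: b→-1 (≡-21 mod 4), so (2,-21,58)→(2,-1,3)
−g: reduced (well bottom): (2,-1,3) with a≤c, −a<b≤a
flip sign back: reduced form of g is (-2,1,-3)
reduced forms (-2, 1, -3) vs (-2, 1, -3) ⇒ equivalent

yes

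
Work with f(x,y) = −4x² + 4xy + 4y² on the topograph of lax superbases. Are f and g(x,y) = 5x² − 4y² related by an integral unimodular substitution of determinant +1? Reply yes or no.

D₁ = 80, D₂ = 80
river cycle of f (length 2): (4, 4, -4), (-4, 4, 4)
river cycle of g (length 2): (-4, 8, 1), (1, 8, -4)
cycles differ ⇒ inequivalent

no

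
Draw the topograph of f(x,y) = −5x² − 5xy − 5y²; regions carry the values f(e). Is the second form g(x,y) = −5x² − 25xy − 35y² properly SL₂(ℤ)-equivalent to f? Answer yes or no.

D₁ = -75, D₂ = -75
f is negative-definite; reduce −f:
−f: reduced (well bottom): (5,5,5) with a≤c, −a<b≤a
flip sign back: reduced form of f is (-5,-5,-5)
g is negative-definite; reduce −g:
−g: translate: b→5 (≡25 mod 10), so (5,25,35)→(5,5,5)
−g: reduced (well bottom): (5,5,5) with a≤c, −a<b≤a
flip sign back: reduced form of g is (-5,-5,-5)
reduced forms (-5, -5, -5) vs (-5, -5, -5) ⇒ equivalent

yes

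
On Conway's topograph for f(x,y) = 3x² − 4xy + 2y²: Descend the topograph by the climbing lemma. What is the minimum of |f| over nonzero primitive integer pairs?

translate: b→2 (≡-4 mod 6), so (3,-4,2)→(3,2,1)
flip: (3,2,1)→(1,-2,3)
translate: b→0 (≡-2 mod 2), so (1,-2,3)→(1,0,2)
reduced (well bottom): (1,0,2) with a≤c, −a<b≤a
well minimum = a = 1

1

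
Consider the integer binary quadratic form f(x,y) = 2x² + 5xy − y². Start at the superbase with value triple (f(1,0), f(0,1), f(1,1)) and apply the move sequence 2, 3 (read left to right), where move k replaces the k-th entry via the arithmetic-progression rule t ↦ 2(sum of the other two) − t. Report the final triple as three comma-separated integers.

start (2,-1,6) = (f(1,0),f(0,1),f(1,1))
replace slot 2: 2·(2+6) − (-1) = 17 → (2,17,6)
replace slot 3: 2·(2+17) − 6 = 32 → (2,17,32)

2,17,32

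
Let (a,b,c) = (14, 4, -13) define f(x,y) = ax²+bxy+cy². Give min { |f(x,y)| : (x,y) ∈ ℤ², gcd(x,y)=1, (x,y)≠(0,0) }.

river: ρ → (-13,22,5)
river: ρ → (5,18,-21)
river: ρ → (-21,24,2)
river: ρ → (2,24,-21)
river: ρ → (-21,18,5)
river: ρ → (5,22,-13)
river: ρ → (-13,4,14)
river: ρ → (14,24,-3)
river: ρ → (-3,24,14)
river: ρ → (14,4,-13)
closes: descent 0, river 10
min |a| on river = 2

2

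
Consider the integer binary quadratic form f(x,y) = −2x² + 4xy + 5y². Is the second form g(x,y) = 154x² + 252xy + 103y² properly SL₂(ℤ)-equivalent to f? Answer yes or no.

D₁ = 56, D₂ = 56
river cycle of f (length 4): (5, 6, -1), (-1, 6, 5), (5, 4, -2), (-2, 4, 5)
river cycle of g (length 4): (5, 6, -1), (-1, 6, 5), (5, 4, -2), (-2, 4, 5)
cycles coincide ⇒ equivalent

yes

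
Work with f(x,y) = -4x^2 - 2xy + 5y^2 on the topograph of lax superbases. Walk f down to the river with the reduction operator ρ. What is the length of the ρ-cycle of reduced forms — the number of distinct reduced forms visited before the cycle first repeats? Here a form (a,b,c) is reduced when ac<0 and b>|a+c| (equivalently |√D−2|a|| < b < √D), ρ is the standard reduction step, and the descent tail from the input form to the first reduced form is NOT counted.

D = 84, ⌊√D⌋ = 9
descent: ρ → (5,2,-4)  [lands on river]
river: ρ → (-4,6,3)
river: ρ → (3,6,-4)
river: ρ → (-4,2,5)
river: ρ → (5,8,-1)
river: ρ → (-1,8,5)
ρ-cycle length = 6 (tail of 1 descent step not counted)

6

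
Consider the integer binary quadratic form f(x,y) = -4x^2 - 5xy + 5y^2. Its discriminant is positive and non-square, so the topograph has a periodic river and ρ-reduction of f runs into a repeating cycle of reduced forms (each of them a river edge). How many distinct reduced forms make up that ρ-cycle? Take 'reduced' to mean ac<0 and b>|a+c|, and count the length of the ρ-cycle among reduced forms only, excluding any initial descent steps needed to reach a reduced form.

D = 105, ⌊√D⌋ = 10
descent: ρ → (5,5,-4)  [lands on river]
river: ρ → (-4,3,6)
river: ρ → (6,9,-1)
river: ρ → (-1,9,6)
river: ρ → (6,3,-4)
river: ρ → (-4,5,5)
ρ-cycle length = 6 (tail of 1 descent step not counted)

6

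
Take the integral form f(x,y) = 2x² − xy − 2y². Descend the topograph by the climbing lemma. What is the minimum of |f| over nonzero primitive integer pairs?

descent: ρ → (-2,1,2)  [lands on river]
river: ρ → (2,3,-1)
river: ρ → (-1,3,2)
river: ρ → (2,1,-2)
river: ρ → (-2,3,1)
river: ρ → (1,3,-2)
closes: descent 1, river 6
min |a| on river = 1

1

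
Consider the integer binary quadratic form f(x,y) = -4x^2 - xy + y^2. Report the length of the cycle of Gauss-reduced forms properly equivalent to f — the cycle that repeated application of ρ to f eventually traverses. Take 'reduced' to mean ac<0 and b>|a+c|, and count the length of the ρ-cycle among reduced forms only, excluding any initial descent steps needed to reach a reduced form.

D = 17, ⌊√D⌋ = 4
descent: ρ → (1,3,-2)  [lands on river]
river: ρ → (-2,1,2)
river: ρ → (2,3,-1)
river: ρ → (-1,3,2)
river: ρ → (2,1,-2)
river: ρ → (-2,3,1)
ρ-cycle length = 6 (tail of 1 descent step not counted)

6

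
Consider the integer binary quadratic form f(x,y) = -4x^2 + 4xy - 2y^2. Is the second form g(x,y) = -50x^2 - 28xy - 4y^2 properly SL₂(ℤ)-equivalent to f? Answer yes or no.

D₁ = -16, D₂ = -16
f is negative-definite; reduce −f:
−f: translate: b→4 (≡-4 mod 8), so (4,-4,2)→(4,4,2)
−f: flip: (4,4,2)→(2,-4,4)
−f: translate: b→0 (≡-4 mod 4), so (2,-4,4)→(2,0,2)
−f: reduced (well bottom): (2,0,2) with a≤c, −a<b≤a
flip sign back: reduced form of f is (-2,0,-2)
g is negative-definite; reduce −g:
−g: flip: (50,28,4)→(4,-28,50)
−g: translate: b→4 (≡-28 mod 8), so (4,-28,50)→(4,4,2)
−g: flip: (4,4,2)→(2,-4,4)
−g: translate: b→0 (≡-4 mod 4), so (2,-4,4)→(2,0,2)
−g: reduced (well bottom): (2,0,2) with a≤c, −a<b≤a
flip sign back: reduced form of g is (-2,0,-2)
reduced forms (-2, 0, -2) vs (-2, 0, -2) ⇒ equivalent

yes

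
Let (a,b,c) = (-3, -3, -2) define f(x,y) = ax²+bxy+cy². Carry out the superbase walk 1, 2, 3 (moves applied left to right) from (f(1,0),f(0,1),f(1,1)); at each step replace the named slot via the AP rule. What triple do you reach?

start (-3,-2,-8) = (f(1,0),f(0,1),f(1,1))
replace slot 1: 2·((-2)+(-8)) − (-3) = -17 → (-17,-2,-8)
replace slot 2: 2·((-17)+(-8)) − (-2) = -48 → (-17,-48,-8)
replace slot 3: 2·((-17)+(-48)) − (-8) = -122 → (-17,-48,-122)

-17,-48,-122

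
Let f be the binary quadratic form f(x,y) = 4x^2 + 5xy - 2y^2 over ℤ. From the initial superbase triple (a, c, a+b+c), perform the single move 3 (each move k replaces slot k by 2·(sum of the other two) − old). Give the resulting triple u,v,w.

start (4,-2,7) = (f(1,0),f(0,1),f(1,1))
replace slot 3: 2·(4+(-2)) − 7 = -3 → (4,-2,-3)

4,-2,-3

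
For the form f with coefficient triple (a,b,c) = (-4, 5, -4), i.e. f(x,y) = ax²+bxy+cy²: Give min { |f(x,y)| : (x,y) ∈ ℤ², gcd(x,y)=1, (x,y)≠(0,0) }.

translate: b→3 (≡-5 mod 8), so (4,-5,4)→(4,3,3)
flip: (4,3,3)→(3,-3,4)
translate: b→3 (≡-3 mod 6), so (3,-3,4)→(3,3,4)
reduced (well bottom): (3,3,4) with a≤c, −a<b≤a
well minimum |f| = |-3| = 3 (negative-definite)

3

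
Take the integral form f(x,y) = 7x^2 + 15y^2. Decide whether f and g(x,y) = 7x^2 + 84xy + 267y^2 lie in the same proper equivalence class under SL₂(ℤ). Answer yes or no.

D₁ = -420, D₂ = -420
f: reduced (well bottom): (7,0,15) with a≤c, −a<b≤a
g: translate: b→0 (≡84 mod 14), so (7,84,267)→(7,0,15)
g: reduced (well bottom): (7,0,15) with a≤c, −a<b≤a
reduced forms (7, 0, 15) vs (7, 0, 15) ⇒ equivalent

yes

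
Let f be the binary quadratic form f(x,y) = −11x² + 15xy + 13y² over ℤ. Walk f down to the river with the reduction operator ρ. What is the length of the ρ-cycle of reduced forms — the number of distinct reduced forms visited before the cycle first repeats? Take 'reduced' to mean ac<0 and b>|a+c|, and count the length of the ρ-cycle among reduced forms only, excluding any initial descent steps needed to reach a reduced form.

D = 797, ⌊√D⌋ = 28
river: ρ → (13,11,-13)
river: ρ → (-13,15,11)
river: ρ → (11,7,-17)
river: ρ → (-17,27,1)
river: ρ → (1,27,-17)
river: ρ → (-17,7,11)
river: ρ → (11,15,-13)
river: ρ → (-13,11,13)
river: ρ → (13,15,-11)
river: ρ → (-11,7,17)
river: ρ → (17,27,-1)
river: ρ → (-1,27,17)
river: ρ → (17,7,-11)
river: ρ → (-11,15,13)
ρ-cycle length = 14 (tail of 0 descent steps not counted)

14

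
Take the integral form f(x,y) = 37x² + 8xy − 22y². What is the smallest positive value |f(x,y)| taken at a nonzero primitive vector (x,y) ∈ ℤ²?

descent: ρ → (-22,36,23)  [lands on river]
river: ρ → (23,56,-2)
river: ρ → (-2,56,23)
river: ρ → (23,36,-22)
river: ρ → (-22,52,7)
river: ρ → (7,46,-43)
river: ρ → (-43,40,10)
river: ρ → (10,40,-43)
river: ρ → (-43,46,7)
river: ρ → (7,52,-22)
closes: descent 1, river 10
min |a| on river = 2

2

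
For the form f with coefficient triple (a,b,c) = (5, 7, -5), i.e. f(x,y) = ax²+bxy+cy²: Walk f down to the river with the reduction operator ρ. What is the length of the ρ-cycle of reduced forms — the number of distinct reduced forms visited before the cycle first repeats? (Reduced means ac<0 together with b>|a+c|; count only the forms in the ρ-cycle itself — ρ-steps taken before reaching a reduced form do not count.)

D = 149, ⌊√D⌋ = 12
river: ρ → (-5,3,7)
river: ρ → (7,11,-1)
river: ρ → (-1,11,7)
river: ρ → (7,3,-5)
river: ρ → (-5,7,5)
river: ρ → (5,3,-7)
river: ρ → (-7,11,1)
river: ρ → (1,11,-7)
river: ρ → (-7,3,5)
river: ρ → (5,7,-5)
ρ-cycle length = 10 (tail of 0 descent steps not counted)

10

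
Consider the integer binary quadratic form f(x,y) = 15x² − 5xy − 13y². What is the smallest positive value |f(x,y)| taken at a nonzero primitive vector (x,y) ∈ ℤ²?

descent: ρ → (-13,5,15)  [lands on river]
river: ρ → (15,25,-3)
river: ρ → (-3,23,23)
river: ρ → (23,23,-3)
river: ρ → (-3,25,15)
river: ρ → (15,5,-13)
river: ρ → (-13,21,7)
river: ρ → (7,21,-13)
closes: descent 1, river 8
min |a| on river = 3

3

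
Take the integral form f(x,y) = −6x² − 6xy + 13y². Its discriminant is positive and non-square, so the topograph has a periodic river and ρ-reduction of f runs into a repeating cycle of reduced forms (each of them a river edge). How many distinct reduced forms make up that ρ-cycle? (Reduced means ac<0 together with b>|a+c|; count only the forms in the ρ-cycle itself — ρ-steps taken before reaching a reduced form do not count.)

D = 348, ⌊√D⌋ = 18
descent: ρ → (13,6,-6)
descent: ρ → (-6,18,1)  [lands on river]
river: ρ → (1,18,-6)
ρ-cycle length = 2 (tail of 2 descent steps not counted)

2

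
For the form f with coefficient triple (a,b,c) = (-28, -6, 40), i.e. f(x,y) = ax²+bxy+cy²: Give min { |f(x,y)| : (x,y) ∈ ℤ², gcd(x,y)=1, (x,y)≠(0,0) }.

descent: ρ → (40,6,-28)
descent: ρ → (-28,50,18)  [lands on river]
river: ρ → (18,58,-16)
river: ρ → (-16,38,48)
river: ρ → (48,58,-6)
river: ρ → (-6,62,28)
river: ρ → (28,50,-18)
river: ρ → (-18,58,16)
river: ρ → (16,38,-48)
river: ρ → (-48,58,6)
river: ρ → (6,62,-28)
closes: descent 2, river 10
min |a| on river = 6

6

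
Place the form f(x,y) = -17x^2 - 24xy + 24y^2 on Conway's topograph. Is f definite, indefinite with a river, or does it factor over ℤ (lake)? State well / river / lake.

D = b²−4ac = (-24)² − 4·(-17)·24 = 2208
D > 0 non-square ⇒ indefinite ⇒ periodic river

river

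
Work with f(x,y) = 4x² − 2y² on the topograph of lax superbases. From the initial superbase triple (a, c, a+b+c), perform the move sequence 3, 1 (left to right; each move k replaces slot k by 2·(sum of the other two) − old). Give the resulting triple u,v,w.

start (4,-2,2) = (f(1,0),f(0,1),f(1,1))
replace slot 3: 2·(4+(-2)) − 2 = 2 → (4,-2,2)
replace slot 1: 2·((-2)+2) − 4 = -4 → (-4,-2,2)

-4,-2,2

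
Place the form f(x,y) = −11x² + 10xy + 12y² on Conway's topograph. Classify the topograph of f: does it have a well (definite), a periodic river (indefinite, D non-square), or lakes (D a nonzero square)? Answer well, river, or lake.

D = b²−4ac = 10² − 4·(-11)·12 = 628
D > 0 non-square ⇒ indefinite ⇒ periodic river

river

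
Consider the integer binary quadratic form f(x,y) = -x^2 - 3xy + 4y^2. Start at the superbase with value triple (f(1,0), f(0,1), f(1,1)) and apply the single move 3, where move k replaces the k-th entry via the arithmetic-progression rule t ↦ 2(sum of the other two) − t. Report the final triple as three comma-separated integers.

start (-1,4,0) = (f(1,0),f(0,1),f(1,1))
replace slot 3: 2·((-1)+4) − 0 = 6 → (-1,4,6)

-1,4,6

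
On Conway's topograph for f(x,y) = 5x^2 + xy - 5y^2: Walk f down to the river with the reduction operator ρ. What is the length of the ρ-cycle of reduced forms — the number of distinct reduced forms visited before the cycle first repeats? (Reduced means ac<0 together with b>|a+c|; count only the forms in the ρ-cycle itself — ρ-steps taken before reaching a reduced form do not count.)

D = 101, ⌊√D⌋ = 10
river: ρ → (-5,9,1)
river: ρ → (1,9,-5)
river: ρ → (-5,1,5)
river: ρ → (5,9,-1)
river: ρ → (-1,9,5)
river: ρ → (5,1,-5)
ρ-cycle length = 6 (tail of 0 descent steps not counted)

6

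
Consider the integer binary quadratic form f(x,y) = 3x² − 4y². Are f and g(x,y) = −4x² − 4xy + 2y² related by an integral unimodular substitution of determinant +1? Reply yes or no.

D₁ = 48, D₂ = 48
river cycle of f (length 2): (3, 6, -1), (-1, 6, 3)
river cycle of g (length 2): (2, 4, -4), (-4, 4, 2)
cycles differ ⇒ inequivalent

no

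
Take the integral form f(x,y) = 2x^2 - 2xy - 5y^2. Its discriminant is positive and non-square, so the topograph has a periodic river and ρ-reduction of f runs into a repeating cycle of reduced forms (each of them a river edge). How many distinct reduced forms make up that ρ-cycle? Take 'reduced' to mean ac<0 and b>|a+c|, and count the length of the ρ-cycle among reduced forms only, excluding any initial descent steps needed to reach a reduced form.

D = 44, ⌊√D⌋ = 6
descent: ρ → (-5,2,2)
descent: ρ → (2,6,-1)  [lands on river]
river: ρ → (-1,6,2)
ρ-cycle length = 2 (tail of 2 descent steps not counted)

2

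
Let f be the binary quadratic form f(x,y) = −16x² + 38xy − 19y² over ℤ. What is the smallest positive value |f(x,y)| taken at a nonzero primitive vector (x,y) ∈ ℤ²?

descent: ρ → (-19,0,3)
descent: ρ → (3,12,-7)  [lands on river]
river: ρ → (-7,2,8)
river: ρ → (8,14,-1)
river: ρ → (-1,14,8)
river: ρ → (8,2,-7)
river: ρ → (-7,12,3)
closes: descent 2, river 6
min |a| on river = 1

1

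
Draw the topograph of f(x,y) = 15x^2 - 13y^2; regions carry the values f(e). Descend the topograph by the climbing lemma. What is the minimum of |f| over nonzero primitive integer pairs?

descent: ρ → (-13,26,2)  [lands on river]
river: ρ → (2,26,-13)
closes: descent 1, river 2
min |a| on river = 2

2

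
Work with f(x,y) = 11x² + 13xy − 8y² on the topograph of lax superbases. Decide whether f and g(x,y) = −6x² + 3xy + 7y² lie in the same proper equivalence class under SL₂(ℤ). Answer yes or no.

D₁ = 521, D₂ = 177
discriminants differ ⇒ not SL₂(ℤ)-equivalent

no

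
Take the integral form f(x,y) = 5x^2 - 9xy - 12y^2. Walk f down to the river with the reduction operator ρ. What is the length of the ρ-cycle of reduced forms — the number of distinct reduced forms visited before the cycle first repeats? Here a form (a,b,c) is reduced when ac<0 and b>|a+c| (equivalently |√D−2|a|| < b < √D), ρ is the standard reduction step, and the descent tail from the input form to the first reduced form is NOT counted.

D = 321, ⌊√D⌋ = 17
descent: ρ → (-12,9,5)  [lands on river]
river: ρ → (5,11,-10)
river: ρ → (-10,9,6)
river: ρ → (6,15,-4)
river: ρ → (-4,17,2)
river: ρ → (2,15,-12)
ρ-cycle length = 6 (tail of 1 descent step not counted)

6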